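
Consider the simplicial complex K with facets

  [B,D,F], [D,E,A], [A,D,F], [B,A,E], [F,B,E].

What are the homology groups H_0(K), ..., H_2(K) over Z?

H_0 ≅ Z,  H_1 ≅ Z,  H_2 = 0.

Order the vertices as A < B < D < E < F. Listing each simplex with vertices in this order, K has dimension 2 with simplices:

  0-simplices (5): A, B, D, E, F
  1-simplices (10): AB, AD, AE, AF, BD, BE, BF, DE, DF, EF
  2-simplices (5): ABE, ADE, ADF, BDF, BEF

Hence C_0 ≅ Z^5, C_1 ≅ Z^10, C_2 ≅ Z^5.

The boundary map ∂_1: C_1 → C_0 maps an edge to its endpoints' difference, ∂[p,q] = q − p.
The 5×10 boundary matrix has rank 4 and Smith normal form diag(1,1,1,1).

The boundary map ∂_2: C_2 → C_1 acts by ∂[p,q,r] = [q,r] − [p,r] + [p,q]. For instance
  ∂BDF = DF − BF + BD,
  ∂BEF = EF − BF + BE.
The 10×5 boundary matrix has rank 5 and Smith normal form diag(1,1,1,1,1).

Computing H_k = (kernel of ∂_k) / (image of ∂_{k+1}):

  H_0: rank C_0 − rank ∂_1 = 5 − 4 = 1, and the invariant factors of ∂_1 are all 1, so H_0 ≅ Z.
  H_1: rank ker ∂_1 − rank ∂_2 = (10 − 4) − 5 = 1, and the invariant factors of ∂_2 are all 1, so H_1 ≅ Z.
  H_2: rank ker ∂_2 − rank ∂_3 = (5 − 5) − 0 = 0, and there is no ∂_3, so H_2 ≅ 0.

As a check, the Euler characteristic is 5 − 10 + 5 = 0, which agrees with 1 − 1 + 0 = 0.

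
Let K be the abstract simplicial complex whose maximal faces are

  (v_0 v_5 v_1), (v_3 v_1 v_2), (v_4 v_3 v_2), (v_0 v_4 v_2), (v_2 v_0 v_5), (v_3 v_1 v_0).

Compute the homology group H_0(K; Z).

H_0 = Z.

Fix the vertex order v_0 < v_1 < v_2 < v_3 < v_4 < v_5 and write every simplex with vertices in increasing order. Then dim K = 2 and the simplices of K are:

  0-simplices (6): [v_0], [v_1], [v_2], [v_3], [v_4], [v_5]
  1-simplices (12): [v_0,v_1], [v_0,v_2], [v_0,v_3], [v_0,v_4], [v_0,v_5], [v_1,v_2], [v_1,v_3], [v_1,v_5], [v_2,v_3], [v_2,v_4], [v_2,v_5], [v_3,v_4]
  2-simplices (6): [v_0,v_1,v_3], [v_0,v_1,v_5], [v_0,v_2,v_4], [v_0,v_2,v_5], [v_1,v_2,v_3], [v_2,v_3,v_4]

giving chain groups C_0 ≅ Z^6, C_1 ≅ Z^12, C_2 ≅ Z^6.

Boundary ∂_1: C_1 → C_0 maps an edge to its endpoints' difference, ∂[p,q] = q − p.
The 6×12 boundary matrix has rank 5 and Smith normal form diag(1,1,1,1,1).

∂_2: C_2 → C_1 sends each 2-simplex [p,q,r] to [q,r] − [p,r] + [p,q]. For instance
  ∂[v_1,v_2,v_3] = [v_2,v_3] − [v_1,v_3] + [v_1,v_2],
  ∂[v_0,v_2,v_4] = [v_2,v_4] − [v_0,v_4] + [v_0,v_2].
The 12×6 boundary matrix has rank 6 and Smith normal form diag(1,1,1,1,1,1).

From H_k ≅ ker(∂_k) / im(∂_{k+1}) we obtain:

  H_0: rank C_0 − rank ∂_1 = 6 − 5 = 1, and the invariant factors of ∂_1 are all 1, so H_0 ≅ Z.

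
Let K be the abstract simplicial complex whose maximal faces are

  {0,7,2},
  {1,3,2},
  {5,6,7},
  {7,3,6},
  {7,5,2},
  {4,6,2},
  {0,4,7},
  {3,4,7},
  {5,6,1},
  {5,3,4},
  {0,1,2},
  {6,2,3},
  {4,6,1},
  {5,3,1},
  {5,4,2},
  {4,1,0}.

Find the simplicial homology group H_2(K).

K has 8 vertices, 24 edges, 16 triangles.
rank ∂_2 = 15, rank ∂_3 = 0 ⇒ b_2 = 16 − 15 − 0 = 1. So H_2 ≅ Z.

H_2 = Z.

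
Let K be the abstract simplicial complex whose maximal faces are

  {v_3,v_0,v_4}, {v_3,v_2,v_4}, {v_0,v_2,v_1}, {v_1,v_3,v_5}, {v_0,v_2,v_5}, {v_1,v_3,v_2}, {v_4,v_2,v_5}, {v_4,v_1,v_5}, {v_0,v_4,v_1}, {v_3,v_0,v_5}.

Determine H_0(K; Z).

H_0 = Z.

Take the total order v_0 < v_1 < v_2 < v_3 < v_4 < v_5 on the vertex set. Then K (dimension 2) consists of the simplices:

  0-simplices (6): [v_0], [v_1], [v_2], [v_3], [v_4], [v_5]
  1-simplices (15): (15 of them)
  2-simplices (10): [v_0,v_1,v_2], [v_0,v_1,v_4], [v_0,v_2,v_5], [v_0,v_3,v_4], [v_0,v_3,v_5], [v_1,v_2,v_3], [v_1,v_3,v_5], [v_1,v_4,v_5], [v_2,v_3,v_4], [v_2,v_4,v_5]

so the chain groups are C_0 ≅ Z^6, C_1 ≅ Z^15, C_2 ≅ Z^10.

Boundary ∂_1: C_1 → C_0 is given by ∂[p,q] = [q] − [p].
This gives a 6×15 integer matrix of rank 5; reducing to Smith normal form yields diagonal entries (1,1,1,1,1).

∂_2: C_2 → C_1 maps a triangle to the signed sum of its edges. For instance
  ∂[v_2,v_3,v_4] = [v_3,v_4] − [v_2,v_4] + [v_2,v_3],
  ∂[v_0,v_3,v_4] = [v_3,v_4] − [v_0,v_4] + [v_0,v_3].
The 15×10 boundary matrix has rank 10 and Smith normal form diag(1,1,1,1,1,1,1,1,1,2).

Now H_k = ker ∂_k / im ∂_{k+1}, so:

  H_0: rank C_0 − rank ∂_1 = 6 − 5 = 1, and the invariant factors of ∂_1 are all 1, so H_0 = Z.

(K is a triangulation of the real projective plane RP^2.)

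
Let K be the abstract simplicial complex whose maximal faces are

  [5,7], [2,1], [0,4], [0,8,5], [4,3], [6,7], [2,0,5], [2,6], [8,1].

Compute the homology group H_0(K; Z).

Order the vertices as 0 < 1 < 2 < 3 < 4 < 5 < 6 < 7 < 8. Listing each simplex with vertices in this order, K has dimension 2 with simplices:

  0-simplices (9): [0], [1], [2], [3], [4], [5], [6], [7], [8]
  1-simplices (12): [0,2], [0,4], [0,5], [0,8], [1,2], [1,8], [2,5], [2,6], [3,4], [5,7], [5,8], [6,7]
  2-simplices (2): [0,2,5], [0,5,8]

Hence C_0 ≅ Z^9, C_1 ≅ Z^12, C_2 ≅ Z^2.

The boundary map ∂_1: C_1 → C_0 is given by ∂[p,q] = [q] − [p]. For instance
  ∂[5,7] = [7] − [5].
As a 9×12 matrix over Z this has rank 8, with invariant factors (1,1,1,1,1,1,1,1).

∂_2: C_2 → C_1 acts by ∂[p,q,r] = [q,r] − [p,r] + [p,q]. For instance
  ∂[0,2,5] = [2,5] − [0,5] + [0,2],
  ∂[0,5,8] = [5,8] − [0,8] + [0,5].
This gives a 12×2 integer matrix of rank 2; reducing to Smith normal form yields diagonal entries (1,1).

Computing H_k = (kernel of ∂_k) / (image of ∂_{k+1}):

  H_0: rank C_0 − rank ∂_1 = 9 − 8 = 1, and the invariant factors of ∂_1 are all 1, so H_0 ≅ Z.

H_0 = Z.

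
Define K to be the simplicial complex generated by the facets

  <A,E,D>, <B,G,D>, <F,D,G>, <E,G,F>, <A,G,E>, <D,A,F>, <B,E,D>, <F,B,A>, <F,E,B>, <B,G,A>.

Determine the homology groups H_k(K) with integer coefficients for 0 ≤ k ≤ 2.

Order the vertices as A < B < D < E < F < G. Listing each simplex with vertices in this order, K has dimension 2 with simplices:

  0-simplices (6): A, B, D, E, F, G
  1-simplices (15): AB, AD, AE, AF, AG, BD, BE, BF, BG, DE, DF, DG, EF, EG, FG
  2-simplices (10): ABF, ABG, ADE, ADF, AEG, BDE, BDG, BEF, DFG, EFG

giving chain groups C_0 ≅ Z^6, C_1 ≅ Z^15, C_2 ≅ Z^10.

The boundary map ∂_1: C_1 → C_0 maps an edge to its endpoints' difference, ∂[p,q] = q − p.
The 6×15 boundary matrix has rank 5 and Smith normal form diag(1,1,1,1,1).

The boundary map ∂_2: C_2 → C_1 acts by ∂[p,q,r] = [q,r] − [p,r] + [p,q]. For instance
  ∂BEF = EF − BF + BE,
  ∂ADF = DF − AF + AD.
The 15×10 boundary matrix has rank 10 and Smith normal form diag(1,1,1,1,1,1,1,1,1,2).

Computing H_k = (kernel of ∂_k) / (image of ∂_{k+1}):

  H_0: rank C_0 − rank ∂_1 = 6 − 5 = 1, and the invariant factors of ∂_1 are all 1, so H_0 ≅ Z.
  H_1: rank ker ∂_1 − rank ∂_2 = (15 − 5) − 10 = 0, and ∂_2 has invariant factor 2 > 1, so H_1 ≅ Z/2.
  H_2: rank ker ∂_2 − rank ∂_3 = (10 − 10) − 0 = 0, and there is no ∂_3, so H_2 ≅ 0.

H_0 = Z,  H_1 = Z/2,  H_2 = 0.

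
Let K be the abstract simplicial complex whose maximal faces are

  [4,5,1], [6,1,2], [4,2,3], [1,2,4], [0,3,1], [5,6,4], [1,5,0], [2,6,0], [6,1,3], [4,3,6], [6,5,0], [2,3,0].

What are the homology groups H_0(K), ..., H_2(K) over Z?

H_0 ≅ Z,  H_1 ≅ Z/2,  H_2 = 0.

K has 7 vertices, 18 edges, 12 triangles.
rank ∂_0 = 0, rank ∂_1 = 6 ⇒ b_0 = 7 − 0 − 6 = 1; all invariant factors of ∂_1 are 1 so no torsion. So H_0 ≅ Z.
rank ∂_1 = 6, rank ∂_2 = 12 ⇒ b_1 = 18 − 6 − 12 = 0; ∂_2 has invariant factor(s) [2] giving torsion. So H_1 ≅ Z/2.
rank ∂_2 = 12, rank ∂_3 = 0 ⇒ b_2 = 12 − 12 − 0 = 0. So H_2 ≅ 0.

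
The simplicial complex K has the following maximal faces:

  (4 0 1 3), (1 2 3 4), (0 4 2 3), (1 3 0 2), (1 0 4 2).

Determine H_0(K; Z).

H_0 ≅ Z.

Order the vertices as 0 < 1 < 2 < 3 < 4. Listing each simplex with vertices in this order, K has dimension 3 with simplices:

  0-simplices (5): [0], [1], [2], [3], [4]
  1-simplices (10): [0,1], [0,2], [0,3], [0,4], [1,2], [1,3], [1,4], [2,3], [2,4], [3,4]
  2-simplices (10): [0,1,2], [0,1,3], [0,1,4], [0,2,3], [0,2,4], [0,3,4], [1,2,3], [1,2,4], [1,3,4], [2,3,4]
  3-simplices (5): [0,1,2,3], [0,1,2,4], [0,1,3,4], [0,2,3,4], [1,2,3,4]

so the chain groups are C_0 ≅ Z^5, C_1 ≅ Z^10, C_2 ≅ Z^10, C_3 ≅ Z^5.

∂_1: C_1 → C_0 sends each edge [p,q] (with p < q) to q − p.
The resulting 5×10 matrix has rank 4, and its Smith normal form has invariant factors (1,1,1,1).

The boundary map ∂_2: C_2 → C_1 sends each 2-simplex [p,q,r] to [q,r] − [p,r] + [p,q]. For instance
  ∂[0,2,3] = [2,3] − [0,3] + [0,2],
  ∂[0,1,3] = [1,3] − [0,3] + [0,1].
The resulting 10×10 matrix has rank 6, and its Smith normal form has invariant factors (1,1,1,1,1,1).

The boundary map ∂_3: C_3 → C_2 sends each 3-simplex σ to the alternating sum Σ_i (−1)^i (σ with its i-th vertex removed). For instance
  ∂[0,1,3,4] = [1,3,4] − [0,3,4] + [0,1,4] − [0,1,3],
  ∂[0,1,2,3] = [1,2,3] − [0,2,3] + [0,1,3] − [0,1,2].
The resulting 10×5 matrix has rank 4, and its Smith normal form has invariant factors (1,1,1,1).

Now H_k = ker ∂_k / im ∂_{k+1}, so:

  H_0: rank C_0 − rank ∂_1 = 5 − 4 = 1, and the invariant factors of ∂_1 are all 1, so H_0 ≅ Z.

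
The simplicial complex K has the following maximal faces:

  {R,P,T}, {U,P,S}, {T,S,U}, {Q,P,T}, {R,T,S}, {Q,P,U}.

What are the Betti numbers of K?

K has 6 vertices, 12 edges, 6 triangles.
rank ∂_0 = 0, rank ∂_1 = 5 ⇒ b_0 = 6 − 0 − 5 = 1; all invariant factors of ∂_1 are 1 so no torsion. So H_0 ≅ Z.
rank ∂_1 = 5, rank ∂_2 = 6 ⇒ b_1 = 12 − 5 − 6 = 1; all invariant factors of ∂_2 are 1 so no torsion. So H_1 ≅ Z.
rank ∂_2 = 6, rank ∂_3 = 0 ⇒ b_2 = 6 − 6 − 0 = 0. So H_2 ≅ 0.

b_0 = 1, b_1 = 1, b_2 = 0.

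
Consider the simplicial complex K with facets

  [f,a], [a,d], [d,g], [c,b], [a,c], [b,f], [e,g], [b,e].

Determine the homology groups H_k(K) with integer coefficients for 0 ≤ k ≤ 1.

H_0 ≅ Z,  H_1 ≅ Z^2.

K has 7 vertices, 8 edges.
rank ∂_0 = 0, rank ∂_1 = 6 ⇒ b_0 = 7 − 0 − 6 = 1; all invariant factors of ∂_1 are 1 so no torsion. So H_0 ≅ Z.
rank ∂_1 = 6, rank ∂_2 = 0 ⇒ b_1 = 8 − 6 − 0 = 2. So H_1 ≅ Z^2.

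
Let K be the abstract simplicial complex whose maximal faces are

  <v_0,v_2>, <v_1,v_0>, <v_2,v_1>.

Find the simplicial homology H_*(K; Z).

Fix the vertex order v_0 < v_1 < v_2 and write every simplex with vertices in increasing order. Then dim K = 1 and the simplices of K are:

  0-simplices (3): [v_0], [v_1], [v_2]
  1-simplices (3): [v_0,v_1], [v_0,v_2], [v_1,v_2]

so the chain groups are C_0 ≅ Z^3, C_1 ≅ Z^3.

The boundary map ∂_1: C_1 → C_0 maps an edge to its endpoints' difference, ∂[p,q] = q − p. For instance
  ∂[v_0,v_1] = [v_1] − [v_0].
The resulting 3×3 matrix has rank 2, and its Smith normal form has invariant factors (1,1).

Now H_k = ker ∂_k / im ∂_{k+1}, so:

  H_0: rank C_0 − rank ∂_1 = 3 − 2 = 1, and the invariant factors of ∂_1 are all 1, so H_0 = Z.
  H_1: rank ker ∂_1 − rank ∂_2 = (3 − 2) − 0 = 1, and there is no ∂_2, so H_1 = Z.

(K is a triangulation of the circle S^1.)

H_0 ≅ Z,  H_1 ≅ Z.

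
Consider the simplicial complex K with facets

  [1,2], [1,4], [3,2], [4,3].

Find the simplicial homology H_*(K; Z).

We work with the vertex ordering 1 < 2 < 3 < 4. The simplices of K, each written with vertices in increasing order, are:

  0-simplices (4): [1], [2], [3], [4]
  1-simplices (4): [1,2], [1,4], [2,3], [3,4]

giving chain groups C_0 ≅ Z^4, C_1 ≅ Z^4.

∂_1: C_1 → C_0 is given by ∂[p,q] = [q] − [p]. For instance
  ∂[1,2] = [2] − [1].
The resulting 4×4 matrix has rank 3, and its Smith normal form has invariant factors (1,1,1).

Reading off H_k = ker ∂_k / im ∂_{k+1}:

  H_0: rank C_0 − rank ∂_1 = 4 − 3 = 1, and the invariant factors of ∂_1 are all 1, so H_0 ≅ Z.
  H_1: rank ker ∂_1 − rank ∂_2 = (4 − 3) − 0 = 1, and there is no ∂_2, so H_1 ≅ Z.

H_0 ≅ Z,  H_1 ≅ Z.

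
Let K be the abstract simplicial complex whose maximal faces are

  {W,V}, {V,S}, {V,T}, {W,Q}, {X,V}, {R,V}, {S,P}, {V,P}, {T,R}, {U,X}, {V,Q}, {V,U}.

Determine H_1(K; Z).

We work with the vertex ordering P < Q < R < S < T < U < V < W < X. The simplices of K, each written with vertices in increasing order, are:

  0-simplices (9): P, Q, R, S, T, U, V, W, X
  1-simplices (12): PS, PV, QV, QW, RT, RV, SV, TV, UV, UX, VW, VX

Hence C_0 ≅ Z^9, C_1 ≅ Z^12.

∂_1: C_1 → C_0 sends each edge [p,q] (with p < q) to q − p. For instance
  ∂TV = V − T.
The 9×12 boundary matrix has rank 8 and Smith normal form diag(1,1,1,1,1,1,1,1).

Now H_k = ker ∂_k / im ∂_{k+1}, so:

  H_1: rank ker ∂_1 − rank ∂_2 = (12 − 8) − 0 = 4, and there is no ∂_2, so H_1 = Z^4.

(K is a triangulation of a wedge of 4 circles.)

H_1 ≅ Z^4.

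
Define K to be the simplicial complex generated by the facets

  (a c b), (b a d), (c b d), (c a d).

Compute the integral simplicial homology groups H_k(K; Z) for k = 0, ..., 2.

Order the vertices as a < b < c < d. Listing each simplex with vertices in this order, K has dimension 2 with simplices:

  0-simplices (4): a, b, c, d
  1-simplices (6): ab, ac, ad, bc, bd, cd
  2-simplices (4): abc, abd, acd, bcd

so the chain groups are C_0 ≅ Z^4, C_1 ≅ Z^6, C_2 ≅ Z^4.

∂_1: C_1 → C_0 maps an edge to its endpoints' difference, ∂[p,q] = q − p.
The 4×6 boundary matrix has rank 3 and Smith normal form diag(1,1,1).

The boundary map ∂_2: C_2 → C_1 acts by ∂[p,q,r] = [q,r] − [p,r] + [p,q]. For instance
  ∂bcd = cd − bd + bc,
  ∂acd = cd − ad + ac.
As a 6×4 matrix over Z this has rank 3, with invariant factors (1,1,1).

Now H_k = ker ∂_k / im ∂_{k+1}, so:

  H_0: rank C_0 − rank ∂_1 = 4 − 3 = 1, and the invariant factors of ∂_1 are all 1, so H_0 = Z.
  H_1: rank ker ∂_1 − rank ∂_2 = (6 − 3) − 3 = 0, and the invariant factors of ∂_2 are all 1, so H_1 = 0.
  H_2: rank ker ∂_2 − rank ∂_3 = (4 − 3) − 0 = 1, and there is no ∂_3, so H_2 = Z.

H_0 = Z,  H_1 = 0,  H_2 = Z.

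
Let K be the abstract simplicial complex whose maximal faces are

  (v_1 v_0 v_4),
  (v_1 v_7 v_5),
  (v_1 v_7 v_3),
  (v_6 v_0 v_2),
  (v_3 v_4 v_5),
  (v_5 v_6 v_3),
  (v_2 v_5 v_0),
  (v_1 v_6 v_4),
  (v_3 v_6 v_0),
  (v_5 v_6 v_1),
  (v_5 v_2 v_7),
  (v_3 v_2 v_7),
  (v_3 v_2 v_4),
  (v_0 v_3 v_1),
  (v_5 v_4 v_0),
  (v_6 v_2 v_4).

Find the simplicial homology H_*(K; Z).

Fix the vertex order v_0 < v_1 < v_2 < v_3 < v_4 < v_5 < v_6 < v_7 and write every simplex with vertices in increasing order. Then dim K = 2 and the simplices of K are:

  0-simplices (8): [v_0], [v_1], [v_2], [v_3], [v_4], [v_5], [v_6], [v_7]
  1-simplices (24): (24 of them)
  2-simplices (16): (16 of them)

Hence C_0 ≅ Z^8, C_1 ≅ Z^24, C_2 ≅ Z^16.

The boundary map ∂_1: C_1 → C_0 is given by ∂[p,q] = [q] − [p]. For instance
  ∂[v_5,v_6] = [v_6] − [v_5].
As a 8×24 matrix over Z this has rank 7, with invariant factors (1,1,1,1,1,1,1).

Boundary ∂_2: C_2 → C_1 sends each 2-simplex [p,q,r] to [q,r] − [p,r] + [p,q]. For instance
  ∂[v_0,v_3,v_6] = [v_3,v_6] − [v_0,v_6] + [v_0,v_3],
  ∂[v_1,v_4,v_6] = [v_4,v_6] − [v_1,v_6] + [v_1,v_4].
The resulting 24×16 matrix has rank 15, and its Smith normal form has invariant factors (1,1,1,1,1,1,1,1,1,1,1,1,1,1,1).

From H_k ≅ ker(∂_k) / im(∂_{k+1}) we obtain:

  H_0: rank C_0 − rank ∂_1 = 8 − 7 = 1, and the invariant factors of ∂_1 are all 1, so H_0 ≅ Z.
  H_1: rank ker ∂_1 − rank ∂_2 = (24 − 7) − 15 = 2, and the invariant factors of ∂_2 are all 1, so H_1 ≅ Z^2.
  H_2: rank ker ∂_2 − rank ∂_3 = (16 − 15) − 0 = 1, and there is no ∂_3, so H_2 ≅ Z.

H_0 = Z,  H_1 = Z^2,  H_2 = Z.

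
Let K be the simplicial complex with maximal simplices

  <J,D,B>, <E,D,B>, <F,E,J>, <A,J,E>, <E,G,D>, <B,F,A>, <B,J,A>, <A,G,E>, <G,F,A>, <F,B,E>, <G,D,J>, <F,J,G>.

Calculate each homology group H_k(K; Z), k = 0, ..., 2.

H_0 ≅ Z,  H_1 ≅ Z/2,  H_2 = 0.

K has 7 vertices, 18 edges, 12 triangles.
rank ∂_0 = 0, rank ∂_1 = 6 ⇒ b_0 = 7 − 0 − 6 = 1; all invariant factors of ∂_1 are 1 so no torsion. So H_0 ≅ Z.
rank ∂_1 = 6, rank ∂_2 = 12 ⇒ b_1 = 18 − 6 − 12 = 0; ∂_2 has invariant factor(s) [2] giving torsion. So H_1 ≅ Z/2.
rank ∂_2 = 12, rank ∂_3 = 0 ⇒ b_2 = 12 − 12 − 0 = 0. So H_2 ≅ 0.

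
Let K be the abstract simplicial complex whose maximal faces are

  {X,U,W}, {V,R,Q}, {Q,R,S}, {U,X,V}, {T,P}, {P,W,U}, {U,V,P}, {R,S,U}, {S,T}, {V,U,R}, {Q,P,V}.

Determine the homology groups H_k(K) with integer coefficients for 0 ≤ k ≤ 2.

Order the vertices as P < Q < R < S < T < U < V < W < X. Listing each simplex with vertices in this order, K has dimension 2 with simplices:

  0-simplices (9): P, Q, R, S, T, U, V, W, X
  1-simplices (18): PQ, PT, PU, PV, PW, QR, QS, QV, RS, RU, RV, ST, SU, UV, UW, UX, VX, WX
  2-simplices (9): PQV, PUV, PUW, QRS, QRV, RSU, RUV, UVX, UWX

giving chain groups C_0 ≅ Z^9, C_1 ≅ Z^18, C_2 ≅ Z^9.

Boundary ∂_1: C_1 → C_0 maps an edge to its endpoints' difference, ∂[p,q] = q − p. For instance
  ∂PT = T − P.
This gives a 9×18 integer matrix of rank 8; reducing to Smith normal form yields diagonal entries (1,1,1,1,1,1,1,1).

The boundary map ∂_2: C_2 → C_1 acts by ∂[p,q,r] = [q,r] − [p,r] + [p,q]. For instance
  ∂UWX = WX − UX + UW,
  ∂RSU = SU − RU + RS.
As a 18×9 matrix over Z this has rank 9, with invariant factors (1,1,1,1,1,1,1,1,1).

Computing H_k = (kernel of ∂_k) / (image of ∂_{k+1}):

  H_0: rank C_0 − rank ∂_1 = 9 − 8 = 1, and the invariant factors of ∂_1 are all 1, so H_0 = Z.
  H_1: rank ker ∂_1 − rank ∂_2 = (18 − 8) − 9 = 1, and the invariant factors of ∂_2 are all 1, so H_1 = Z.
  H_2: rank ker ∂_2 − rank ∂_3 = (9 − 9) − 0 = 0, and there is no ∂_3, so H_2 = 0.

H_0 ≅ Z,  H_1 ≅ Z,  H_2 = 0.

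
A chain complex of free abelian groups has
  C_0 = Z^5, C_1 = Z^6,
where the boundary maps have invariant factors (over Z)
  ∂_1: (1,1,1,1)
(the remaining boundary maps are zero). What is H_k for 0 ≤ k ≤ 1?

H_0: b_0 = 5 − 0 − 4 = 1; torsion from ∂_1 factors > 1: none. So H_0 = Z.
H_1: b_1 = 6 − 4 − 0 = 2; torsion from ∂_2 factors > 1: none. So H_1 = Z^2.

H_0 = Z,  H_1 = Z^2.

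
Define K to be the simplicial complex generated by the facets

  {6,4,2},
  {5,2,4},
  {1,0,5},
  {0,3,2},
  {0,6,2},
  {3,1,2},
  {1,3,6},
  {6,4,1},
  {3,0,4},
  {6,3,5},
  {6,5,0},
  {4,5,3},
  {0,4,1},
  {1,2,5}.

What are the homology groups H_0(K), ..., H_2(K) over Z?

Take the total order 0 < 1 < 2 < 3 < 4 < 5 < 6 on the vertex set. Then K (dimension 2) consists of the simplices:

  0-simplices (7): [0], [1], [2], [3], [4], [5], [6]
  1-simplices (21): [0,1], [0,2], [0,3], [0,4], [0,5], [0,6], [1,2], [1,3], [1,4], [1,5], [1,6], [2,3], [2,4], [2,5], [2,6], [3,4], [3,5], [3,6], [4,5], [4,6], [5,6]
  2-simplices (14): [0,1,4], [0,1,5], [0,2,3], [0,2,6], [0,3,4], [0,5,6], [1,2,3], [1,2,5], [1,3,6], [1,4,6], [2,4,5], [2,4,6], [3,4,5], [3,5,6]

giving chain groups C_0 ≅ Z^7, C_1 ≅ Z^21, C_2 ≅ Z^14.

The boundary map ∂_1: C_1 → C_0 sends each edge [p,q] (with p < q) to q − p. For instance
  ∂[3,6] = [6] − [3].
This gives a 7×21 integer matrix of rank 6; reducing to Smith normal form yields diagonal entries (1,1,1,1,1,1).

Boundary ∂_2: C_2 → C_1 sends each 2-simplex [p,q,r] to [q,r] − [p,r] + [p,q]. For instance
  ∂[1,2,3] = [2,3] − [1,3] + [1,2],
  ∂[0,2,3] = [2,3] − [0,3] + [0,2].
The resulting 21×14 matrix has rank 13, and its Smith normal form has invariant factors (1,1,1,1,1,1,1,1,1,1,1,1,1).

Reading off H_k = ker ∂_k / im ∂_{k+1}:

  H_0: rank C_0 − rank ∂_1 = 7 − 6 = 1, and the invariant factors of ∂_1 are all 1, so H_0 ≅ Z.
  H_1: rank ker ∂_1 − rank ∂_2 = (21 − 6) − 13 = 2, and the invariant factors of ∂_2 are all 1, so H_1 ≅ Z^2.
  H_2: rank ker ∂_2 − rank ∂_3 = (14 − 13) − 0 = 1, and there is no ∂_3, so H_2 ≅ Z.

As a check, the Euler characteristic is 7 − 21 + 14 = 0, which agrees with 1 − 2 + 1 = 0.

H_0 ≅ Z,  H_1 ≅ Z^2,  H_2 ≅ Z.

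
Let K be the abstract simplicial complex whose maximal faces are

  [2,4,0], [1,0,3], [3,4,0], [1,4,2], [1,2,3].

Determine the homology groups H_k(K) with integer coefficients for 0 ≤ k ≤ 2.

Fix the vertex order 0 < 1 < 2 < 3 < 4 and write every simplex with vertices in increasing order. Then dim K = 2 and the simplices of K are:

  0-simplices (5): [0], [1], [2], [3], [4]
  1-simplices (10): [0,1], [0,2], [0,3], [0,4], [1,2], [1,3], [1,4], [2,3], [2,4], [3,4]
  2-simplices (5): [0,1,3], [0,2,4], [0,3,4], [1,2,3], [1,2,4]

Hence C_0 ≅ Z^5, C_1 ≅ Z^10, C_2 ≅ Z^5.

The boundary map ∂_1: C_1 → C_0 maps an edge to its endpoints' difference, ∂[p,q] = q − p. For instance
  ∂[0,4] = [4] − [0].
The 5×10 boundary matrix has rank 4 and Smith normal form diag(1,1,1,1).

Boundary ∂_2: C_2 → C_1 sends each 2-simplex [p,q,r] to [q,r] − [p,r] + [p,q]. For instance
  ∂[0,1,3] = [1,3] − [0,3] + [0,1],
  ∂[1,2,3] = [2,3] − [1,3] + [1,2].
The 10×5 boundary matrix has rank 5 and Smith normal form diag(1,1,1,1,1).

Now H_k = ker ∂_k / im ∂_{k+1}, so:

  H_0: rank C_0 − rank ∂_1 = 5 − 4 = 1, and the invariant factors of ∂_1 are all 1, so H_0 = Z.
  H_1: rank ker ∂_1 − rank ∂_2 = (10 − 4) − 5 = 1, and the invariant factors of ∂_2 are all 1, so H_1 = Z.
  H_2: rank ker ∂_2 − rank ∂_3 = (5 − 5) − 0 = 0, and there is no ∂_3, so H_2 = 0.

H_0 = Z,  H_1 = Z,  H_2 = 0.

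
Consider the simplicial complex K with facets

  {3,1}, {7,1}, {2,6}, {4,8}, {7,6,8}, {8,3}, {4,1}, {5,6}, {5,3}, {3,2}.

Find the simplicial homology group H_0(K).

H_0 = Z.

Order the vertices as 1 < 2 < 3 < 4 < 5 < 6 < 7 < 8. Listing each simplex with vertices in this order, K has dimension 2 with simplices:

  0-simplices (8): [1], [2], [3], [4], [5], [6], [7], [8]
  1-simplices (12): [1,3], [1,4], [1,7], [2,3], [2,6], [3,5], [3,8], [4,8], [5,6], [6,7], [6,8], [7,8]
  2-simplices (1): [6,7,8]

so the chain groups are C_0 ≅ Z^8, C_1 ≅ Z^12, C_2 ≅ Z^1.

∂_1: C_1 → C_0 is given by ∂[p,q] = [q] − [p]. For instance
  ∂[3,5] = [5] − [3].
The 8×12 boundary matrix has rank 7 and Smith normal form diag(1,1,1,1,1,1,1).

∂_2: C_2 → C_1 maps a triangle to the signed sum of its edges. For instance
  ∂[6,7,8] = [7,8] − [6,8] + [6,7].
This gives a 12×1 integer matrix of rank 1; reducing to Smith normal form yields diagonal entries (1).

From H_k ≅ ker(∂_k) / im(∂_{k+1}) we obtain:

  H_0: rank C_0 − rank ∂_1 = 8 − 7 = 1, and the invariant factors of ∂_1 are all 1, so H_0 ≅ Z.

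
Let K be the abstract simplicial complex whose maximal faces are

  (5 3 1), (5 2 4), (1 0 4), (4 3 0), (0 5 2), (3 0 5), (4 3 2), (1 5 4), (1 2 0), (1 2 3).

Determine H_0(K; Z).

We work with the vertex ordering 0 < 1 < 2 < 3 < 4 < 5. The simplices of K, each written with vertices in increasing order, are:

  0-simplices (6): [0], [1], [2], [3], [4], [5]
  1-simplices (15): [0,1], [0,2], [0,3], [0,4], [0,5], [1,2], [1,3], [1,4], [1,5], [2,3], [2,4], [2,5], [3,4], [3,5], [4,5]
  2-simplices (10): [0,1,2], [0,1,4], [0,2,5], [0,3,4], [0,3,5], [1,2,3], [1,3,5], [1,4,5], [2,3,4], [2,4,5]

giving chain groups C_0 ≅ Z^6, C_1 ≅ Z^15, C_2 ≅ Z^10.

∂_1: C_1 → C_0 maps an edge to its endpoints' difference, ∂[p,q] = q − p. For instance
  ∂[4,5] = [5] − [4].
The resulting 6×15 matrix has rank 5, and its Smith normal form has invariant factors (1,1,1,1,1).

∂_2: C_2 → C_1 maps a triangle to the signed sum of its edges. For instance
  ∂[1,2,3] = [2,3] − [1,3] + [1,2],
  ∂[2,4,5] = [4,5] − [2,5] + [2,4].
This gives a 15×10 integer matrix of rank 10; reducing to Smith normal form yields diagonal entries (1,1,1,1,1,1,1,1,1,2).

Reading off H_k = ker ∂_k / im ∂_{k+1}:

  H_0: rank C_0 − rank ∂_1 = 6 − 5 = 1, and the invariant factors of ∂_1 are all 1, so H_0 ≅ Z.

H_0 ≅ Z.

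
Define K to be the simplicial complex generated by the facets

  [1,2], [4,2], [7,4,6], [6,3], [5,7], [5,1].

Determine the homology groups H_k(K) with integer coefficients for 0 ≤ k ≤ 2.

H_0 ≅ Z,  H_1 ≅ Z,  H_2 = 0.

Take the total order 1 < 2 < 3 < 4 < 5 < 6 < 7 on the vertex set. Then K (dimension 2) consists of the simplices:

  0-simplices (7): [1], [2], [3], [4], [5], [6], [7]
  1-simplices (8): [1,2], [1,5], [2,4], [3,6], [4,6], [4,7], [5,7], [6,7]
  2-simplices (1): [4,6,7]

Hence C_0 ≅ Z^7, C_1 ≅ Z^8, C_2 ≅ Z^1.

∂_1: C_1 → C_0 is given by ∂[p,q] = [q] − [p]. For instance
  ∂[1,5] = [5] − [1].
The 7×8 boundary matrix has rank 6 and Smith normal form diag(1,1,1,1,1,1).

∂_2: C_2 → C_1 acts by ∂[p,q,r] = [q,r] − [p,r] + [p,q]. For instance
  ∂[4,6,7] = [6,7] − [4,7] + [4,6].
The resulting 8×1 matrix has rank 1, and its Smith normal form has invariant factors (1).

Computing H_k = (kernel of ∂_k) / (image of ∂_{k+1}):

  H_0: rank C_0 − rank ∂_1 = 7 − 6 = 1, and the invariant factors of ∂_1 are all 1, so H_0 = Z.
  H_1: rank ker ∂_1 − rank ∂_2 = (8 − 6) − 1 = 1, and the invariant factors of ∂_2 are all 1, so H_1 = Z.
  H_2: rank ker ∂_2 − rank ∂_3 = (1 − 1) − 0 = 0, and there is no ∂_3, so H_2 = 0.

As a check, the Euler characteristic is 7 − 8 + 1 = 0, which agrees with 1 − 1 + 0 = 0.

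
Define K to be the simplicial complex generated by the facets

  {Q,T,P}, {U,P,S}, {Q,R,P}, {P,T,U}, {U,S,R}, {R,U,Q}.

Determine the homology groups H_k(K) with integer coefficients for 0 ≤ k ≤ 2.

Order the vertices as P < Q < R < S < T < U. Listing each simplex with vertices in this order, K has dimension 2 with simplices:

  0-simplices (6): P, Q, R, S, T, U
  1-simplices (12): PQ, PR, PS, PT, PU, QR, QT, QU, RS, RU, SU, TU
  2-simplices (6): PQR, PQT, PSU, PTU, QRU, RSU

Hence C_0 ≅ Z^6, C_1 ≅ Z^12, C_2 ≅ Z^6.

Boundary ∂_1: C_1 → C_0 sends each edge [p,q] (with p < q) to q − p. For instance
  ∂PU = U − P.
This gives a 6×12 integer matrix of rank 5; reducing to Smith normal form yields diagonal entries (1,1,1,1,1).

Boundary ∂_2: C_2 → C_1 acts by ∂[p,q,r] = [q,r] − [p,r] + [p,q]. For instance
  ∂PTU = TU − PU + PT,
  ∂RSU = SU − RU + RS.
As a 12×6 matrix over Z this has rank 6, with invariant factors (1,1,1,1,1,1).

From H_k ≅ ker(∂_k) / im(∂_{k+1}) we obtain:

  H_0: rank C_0 − rank ∂_1 = 6 − 5 = 1, and the invariant factors of ∂_1 are all 1, so H_0 = Z.
  H_1: rank ker ∂_1 − rank ∂_2 = (12 − 5) − 6 = 1, and the invariant factors of ∂_2 are all 1, so H_1 = Z.
  H_2: rank ker ∂_2 − rank ∂_3 = (6 − 6) − 0 = 0, and there is no ∂_3, so H_2 = 0.

As a check, the Euler characteristic is 6 − 12 + 6 = 0, which agrees with 1 − 1 + 0 = 0.

H_0 ≅ Z,  H_1 ≅ Z,  H_2 = 0.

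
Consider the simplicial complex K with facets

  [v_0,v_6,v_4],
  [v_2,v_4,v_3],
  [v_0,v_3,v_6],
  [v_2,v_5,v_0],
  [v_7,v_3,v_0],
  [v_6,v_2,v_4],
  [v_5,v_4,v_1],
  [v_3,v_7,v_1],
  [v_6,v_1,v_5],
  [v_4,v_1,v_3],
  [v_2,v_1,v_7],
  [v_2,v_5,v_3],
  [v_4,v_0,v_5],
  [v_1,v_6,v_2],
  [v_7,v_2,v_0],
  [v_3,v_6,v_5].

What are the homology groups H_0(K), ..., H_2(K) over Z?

H_0 = Z,  H_1 = Z^2,  H_2 = Z.

Fix the vertex order v_0 < v_1 < v_2 < v_3 < v_4 < v_5 < v_6 < v_7 and write every simplex with vertices in increasing order. Then dim K = 2 and the simplices of K are:

  0-simplices (8): [v_0], [v_1], [v_2], [v_3], [v_4], [v_5], [v_6], [v_7]
  1-simplices (24): (24 of them)
  2-simplices (16): (16 of them)

so the chain groups are C_0 ≅ Z^8, C_1 ≅ Z^24, C_2 ≅ Z^16.

∂_1: C_1 → C_0 maps an edge to its endpoints' difference, ∂[p,q] = q − p.
The resulting 8×24 matrix has rank 7, and its Smith normal form has invariant factors (1,1,1,1,1,1,1).

The boundary map ∂_2: C_2 → C_1 sends each 2-simplex [p,q,r] to [q,r] − [p,r] + [p,q]. For instance
  ∂[v_1,v_2,v_7] = [v_2,v_7] − [v_1,v_7] + [v_1,v_2],
  ∂[v_3,v_5,v_6] = [v_5,v_6] − [v_3,v_6] + [v_3,v_5].
The resulting 24×16 matrix has rank 15, and its Smith normal form has invariant factors (1,1,1,1,1,1,1,1,1,1,1,1,1,1,1).

Reading off H_k = ker ∂_k / im ∂_{k+1}:

  H_0: rank C_0 − rank ∂_1 = 8 − 7 = 1, and the invariant factors of ∂_1 are all 1, so H_0 = Z.
  H_1: rank ker ∂_1 − rank ∂_2 = (24 − 7) − 15 = 2, and the invariant factors of ∂_2 are all 1, so H_1 = Z^2.
  H_2: rank ker ∂_2 − rank ∂_3 = (16 − 15) − 0 = 1, and there is no ∂_3, so H_2 = Z.

(K is a triangulation of the torus T^2.)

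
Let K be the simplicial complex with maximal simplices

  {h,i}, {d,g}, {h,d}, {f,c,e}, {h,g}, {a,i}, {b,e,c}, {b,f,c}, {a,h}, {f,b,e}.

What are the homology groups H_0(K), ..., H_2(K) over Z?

Fix the vertex order a < b < c < d < e < f < g < h < i and write every simplex with vertices in increasing order. Then dim K = 2 and the simplices of K are:

  0-simplices (9): a, b, c, d, e, f, g, h, i
  1-simplices (12): ah, ai, bc, be, bf, ce, cf, dg, dh, ef, gh, hi
  2-simplices (4): bce, bcf, bef, cef

giving chain groups C_0 ≅ Z^9, C_1 ≅ Z^12, C_2 ≅ Z^4.

The boundary map ∂_1: C_1 → C_0 maps an edge to its endpoints' difference, ∂[p,q] = q − p.
The resulting 9×12 matrix has rank 7, and its Smith normal form has invariant factors (1,1,1,1,1,1,1).

∂_2: C_2 → C_1 sends each 2-simplex [p,q,r] to [q,r] − [p,r] + [p,q]. For instance
  ∂bcf = cf − bf + bc,
  ∂bef = ef − bf + be.
The resulting 12×4 matrix has rank 3, and its Smith normal form has invariant factors (1,1,1).

Computing H_k = (kernel of ∂_k) / (image of ∂_{k+1}):

  H_0: rank C_0 − rank ∂_1 = 9 − 7 = 2, and the invariant factors of ∂_1 are all 1, so H_0 = Z^2.
  H_1: rank ker ∂_1 − rank ∂_2 = (12 − 7) − 3 = 2, and the invariant factors of ∂_2 are all 1, so H_1 = Z^2.
  H_2: rank ker ∂_2 − rank ∂_3 = (4 − 3) − 0 = 1, and there is no ∂_3, so H_2 = Z.

As a check, the Euler characteristic is 9 − 12 + 4 = 1, which agrees with 2 − 2 + 1 = 1.
(K is a triangulation of the disjoint union of the 2-sphere S^2 and a wedge of 2 circles.)

H_0 ≅ Z^2,  H_1 ≅ Z^2,  H_2 ≅ Z.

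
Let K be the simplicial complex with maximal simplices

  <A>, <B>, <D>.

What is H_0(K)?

H_0 ≅ Z^3.

Order the vertices as A < B < D. Listing each simplex with vertices in this order, K has dimension 0 with simplices:

  0-simplices (3): A, B, D

so the chain groups are C_0 ≅ Z^3.

From H_k ≅ ker(∂_k) / im(∂_{k+1}) we obtain:

  H_0: rank C_0 − rank ∂_1 = 3 − 0 = 3, and there is no ∂_1, so H_0 = Z^3.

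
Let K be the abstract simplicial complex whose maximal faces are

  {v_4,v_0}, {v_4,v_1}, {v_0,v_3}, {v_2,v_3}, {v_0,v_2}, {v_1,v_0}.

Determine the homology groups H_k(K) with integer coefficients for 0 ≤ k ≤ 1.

H_0 = Z,  H_1 = Z^2.

Take the total order v_0 < v_1 < v_2 < v_3 < v_4 on the vertex set. Then K (dimension 1) consists of the simplices:

  0-simplices (5): [v_0], [v_1], [v_2], [v_3], [v_4]
  1-simplices (6): [v_0,v_1], [v_0,v_2], [v_0,v_3], [v_0,v_4], [v_1,v_4], [v_2,v_3]

Hence C_0 ≅ Z^5, C_1 ≅ Z^6.

The boundary map ∂_1: C_1 → C_0 is given by ∂[p,q] = [q] − [p]. For instance
  ∂[v_1,v_4] = [v_4] − [v_1].
As a 5×6 matrix over Z this has rank 4, with invariant factors (1,1,1,1).

Computing H_k = (kernel of ∂_k) / (image of ∂_{k+1}):

  H_0: rank C_0 − rank ∂_1 = 5 − 4 = 1, and the invariant factors of ∂_1 are all 1, so H_0 ≅ Z.
  H_1: rank ker ∂_1 − rank ∂_2 = (6 − 4) − 0 = 2, and there is no ∂_2, so H_1 ≅ Z^2.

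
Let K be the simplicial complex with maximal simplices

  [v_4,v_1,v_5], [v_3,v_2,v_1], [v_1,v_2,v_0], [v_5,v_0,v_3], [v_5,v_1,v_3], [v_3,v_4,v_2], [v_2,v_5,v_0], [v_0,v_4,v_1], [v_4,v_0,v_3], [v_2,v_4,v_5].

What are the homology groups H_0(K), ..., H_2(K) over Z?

We work with the vertex ordering v_0 < v_1 < v_2 < v_3 < v_4 < v_5. The simplices of K, each written with vertices in increasing order, are:

  0-simplices (6): [v_0], [v_1], [v_2], [v_3], [v_4], [v_5]
  1-simplices (15): (15 of them)
  2-simplices (10): [v_0,v_1,v_2], [v_0,v_1,v_4], [v_0,v_2,v_5], [v_0,v_3,v_4], [v_0,v_3,v_5], [v_1,v_2,v_3], [v_1,v_3,v_5], [v_1,v_4,v_5], [v_2,v_3,v_4], [v_2,v_4,v_5]

so the chain groups are C_0 ≅ Z^6, C_1 ≅ Z^15, C_2 ≅ Z^10.

The boundary map ∂_1: C_1 → C_0 maps an edge to its endpoints' difference, ∂[p,q] = q − p. For instance
  ∂[v_0,v_2] = [v_2] − [v_0].
As a 6×15 matrix over Z this has rank 5, with invariant factors (1,1,1,1,1).

Boundary ∂_2: C_2 → C_1 sends each 2-simplex [p,q,r] to [q,r] − [p,r] + [p,q]. For instance
  ∂[v_0,v_3,v_5] = [v_3,v_5] − [v_0,v_5] + [v_0,v_3],
  ∂[v_2,v_4,v_5] = [v_4,v_5] − [v_2,v_5] + [v_2,v_4].
As a 15×10 matrix over Z this has rank 10, with invariant factors (1,1,1,1,1,1,1,1,1,2).

Now H_k = ker ∂_k / im ∂_{k+1}, so:

  H_0: rank C_0 − rank ∂_1 = 6 − 5 = 1, and the invariant factors of ∂_1 are all 1, so H_0 = Z.
  H_1: rank ker ∂_1 − rank ∂_2 = (15 − 5) − 10 = 0, and ∂_2 has invariant factor 2 > 1, so H_1 = Z/2.
  H_2: rank ker ∂_2 − rank ∂_3 = (10 − 10) − 0 = 0, and there is no ∂_3, so H_2 = 0.

H_0 = Z,  H_1 = Z/2,  H_2 = 0.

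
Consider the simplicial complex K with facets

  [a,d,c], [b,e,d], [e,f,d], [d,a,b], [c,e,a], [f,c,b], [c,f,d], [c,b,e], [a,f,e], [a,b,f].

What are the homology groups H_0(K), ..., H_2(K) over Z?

Fix the vertex order a < b < c < d < e < f and write every simplex with vertices in increasing order. Then dim K = 2 and the simplices of K are:

  0-simplices (6): a, b, c, d, e, f
  1-simplices (15): ab, ac, ad, ae, af, bc, bd, be, bf, cd, ce, cf, de, df, ef
  2-simplices (10): abd, abf, acd, ace, aef, bce, bcf, bde, cdf, def

so the chain groups are C_0 ≅ Z^6, C_1 ≅ Z^15, C_2 ≅ Z^10.

Boundary ∂_1: C_1 → C_0 maps an edge to its endpoints' difference, ∂[p,q] = q − p. For instance
  ∂cd = d − c.
This gives a 6×15 integer matrix of rank 5; reducing to Smith normal form yields diagonal entries (1,1,1,1,1).

Boundary ∂_2: C_2 → C_1 acts by ∂[p,q,r] = [q,r] − [p,r] + [p,q]. For instance
  ∂bde = de − be + bd,
  ∂acd = cd − ad + ac.
This gives a 15×10 integer matrix of rank 10; reducing to Smith normal form yields diagonal entries (1,1,1,1,1,1,1,1,1,2).

Now H_k = ker ∂_k / im ∂_{k+1}, so:

  H_0: rank C_0 − rank ∂_1 = 6 − 5 = 1, and the invariant factors of ∂_1 are all 1, so H_0 ≅ Z.
  H_1: rank ker ∂_1 − rank ∂_2 = (15 − 5) − 10 = 0, and ∂_2 has invariant factor 2 > 1, so H_1 ≅ Z_2.
  H_2: rank ker ∂_2 − rank ∂_3 = (10 − 10) − 0 = 0, and there is no ∂_3, so H_2 ≅ 0.

H_0 = Z,  H_1 = Z_2,  H_2 = 0.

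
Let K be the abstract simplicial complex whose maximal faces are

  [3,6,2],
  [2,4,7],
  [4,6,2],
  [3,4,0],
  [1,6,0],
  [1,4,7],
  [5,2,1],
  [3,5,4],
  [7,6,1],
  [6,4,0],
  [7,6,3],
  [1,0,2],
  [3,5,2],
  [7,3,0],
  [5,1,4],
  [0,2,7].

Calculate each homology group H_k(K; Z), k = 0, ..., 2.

Fix the vertex order 0 < 1 < 2 < 3 < 4 < 5 < 6 < 7 and write every simplex with vertices in increasing order. Then dim K = 2 and the simplices of K are:

  0-simplices (8): [0], [1], [2], [3], [4], [5], [6], [7]
  1-simplices (24): (24 of them)
  2-simplices (16): [0,1,2], [0,1,6], [0,2,7], [0,3,4], [0,3,7], [0,4,6], [1,2,5], [1,4,5], [1,4,7], [1,6,7], [2,3,5], [2,3,6], [2,4,6], [2,4,7], [3,4,5], [3,6,7]

Hence C_0 ≅ Z^8, C_1 ≅ Z^24, C_2 ≅ Z^16.

Boundary ∂_1: C_1 → C_0 maps an edge to its endpoints' difference, ∂[p,q] = q − p.
The resulting 8×24 matrix has rank 7, and its Smith normal form has invariant factors (1,1,1,1,1,1,1).

The boundary map ∂_2: C_2 → C_1 maps a triangle to the signed sum of its edges. For instance
  ∂[0,1,2] = [1,2] − [0,2] + [0,1],
  ∂[1,4,7] = [4,7] − [1,7] + [1,4].
The resulting 24×16 matrix has rank 15, and its Smith normal form has invariant factors (1,1,1,1,1,1,1,1,1,1,1,1,1,1,1).

Computing H_k = (kernel of ∂_k) / (image of ∂_{k+1}):

  H_0: rank C_0 − rank ∂_1 = 8 − 7 = 1, and the invariant factors of ∂_1 are all 1, so H_0 ≅ Z.
  H_1: rank ker ∂_1 − rank ∂_2 = (24 − 7) − 15 = 2, and the invariant factors of ∂_2 are all 1, so H_1 ≅ Z^2.
  H_2: rank ker ∂_2 − rank ∂_3 = (16 − 15) − 0 = 1, and there is no ∂_3, so H_2 ≅ Z.

H_0 = Z,  H_1 = Z^2,  H_2 = Z.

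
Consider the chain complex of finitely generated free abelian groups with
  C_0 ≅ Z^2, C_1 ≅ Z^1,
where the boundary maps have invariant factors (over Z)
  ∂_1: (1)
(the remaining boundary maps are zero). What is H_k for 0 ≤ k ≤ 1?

H_0: b_0 = 2 − 0 − 1 = 1; torsion from ∂_1 factors > 1: none. So H_0 = Z.
H_1: b_1 = 1 − 1 − 0 = 0; torsion from ∂_2 factors > 1: none. So H_1 = 0.

H_0 = Z,  H_1 = 0.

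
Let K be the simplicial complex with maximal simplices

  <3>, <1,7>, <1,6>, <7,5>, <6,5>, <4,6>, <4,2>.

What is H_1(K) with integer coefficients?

We work with the vertex ordering 1 < 2 < 3 < 4 < 5 < 6 < 7. The simplices of K, each written with vertices in increasing order, are:

  0-simplices (7): [1], [2], [3], [4], [5], [6], [7]
  1-simplices (6): [1,6], [1,7], [2,4], [4,6], [5,6], [5,7]

so the chain groups are C_0 ≅ Z^7, C_1 ≅ Z^6.

∂_1: C_1 → C_0 sends each edge [p,q] (with p < q) to q − p.
This gives a 7×6 integer matrix of rank 5; reducing to Smith normal form yields diagonal entries (1,1,1,1,1).

Computing H_k = (kernel of ∂_k) / (image of ∂_{k+1}):

  H_1: rank ker ∂_1 − rank ∂_2 = (6 − 5) − 0 = 1, and there is no ∂_2, so H_1 ≅ Z.

H_1 = Z.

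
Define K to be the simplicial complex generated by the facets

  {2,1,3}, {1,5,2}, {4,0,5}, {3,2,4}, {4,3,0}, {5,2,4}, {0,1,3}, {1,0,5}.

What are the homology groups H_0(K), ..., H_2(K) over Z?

Take the total order 0 < 1 < 2 < 3 < 4 < 5 on the vertex set. Then K (dimension 2) consists of the simplices:

  0-simplices (6): [0], [1], [2], [3], [4], [5]
  1-simplices (12): [0,1], [0,3], [0,4], [0,5], [1,2], [1,3], [1,5], [2,3], [2,4], [2,5], [3,4], [4,5]
  2-simplices (8): [0,1,3], [0,1,5], [0,3,4], [0,4,5], [1,2,3], [1,2,5], [2,3,4], [2,4,5]

giving chain groups C_0 ≅ Z^6, C_1 ≅ Z^12, C_2 ≅ Z^8.

∂_1: C_1 → C_0 is given by ∂[p,q] = [q] − [p].
As a 6×12 matrix over Z this has rank 5, with invariant factors (1,1,1,1,1).

The boundary map ∂_2: C_2 → C_1 acts by ∂[p,q,r] = [q,r] − [p,r] + [p,q]. For instance
  ∂[0,1,3] = [1,3] − [0,3] + [0,1],
  ∂[0,4,5] = [4,5] − [0,5] + [0,4].
The 12×8 boundary matrix has rank 7 and Smith normal form diag(1,1,1,1,1,1,1).

Computing H_k = (kernel of ∂_k) / (image of ∂_{k+1}):

  H_0: rank C_0 − rank ∂_1 = 6 − 5 = 1, and the invariant factors of ∂_1 are all 1, so H_0 = Z.
  H_1: rank ker ∂_1 − rank ∂_2 = (12 − 5) − 7 = 0, and the invariant factors of ∂_2 are all 1, so H_1 = 0.
  H_2: rank ker ∂_2 − rank ∂_3 = (8 − 7) − 0 = 1, and there is no ∂_3, so H_2 = Z.

As a check, the Euler characteristic is 6 − 12 + 8 = 2, which agrees with 1 − 0 + 1 = 2.
(K is a triangulation of the 2-sphere S^2.)

H_0 ≅ Z,  H_1 = 0,  H_2 ≅ Z.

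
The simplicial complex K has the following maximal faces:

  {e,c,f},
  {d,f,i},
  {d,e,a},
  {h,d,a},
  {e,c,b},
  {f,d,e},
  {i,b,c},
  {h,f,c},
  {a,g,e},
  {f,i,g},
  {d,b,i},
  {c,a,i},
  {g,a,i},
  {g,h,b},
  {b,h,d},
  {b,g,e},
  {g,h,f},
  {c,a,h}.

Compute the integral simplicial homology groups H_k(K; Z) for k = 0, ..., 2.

H_0 = Z,  H_1 = Z^2,  H_2 = Z.

Order the vertices as a < b < c < d < e < f < g < h < i. Listing each simplex with vertices in this order, K has dimension 2 with simplices:

  0-simplices (9): a, b, c, d, e, f, g, h, i
  1-simplices (27): ac, ad, ae, ag, ah, ai, bc, bd, be, bg, bh, bi, ce, cf, ch, ci, de, df, dh, di, ef, eg, fg, fh, fi, gh, gi
  2-simplices (18): ach, aci, ade, adh, aeg, agi, bce, bci, bdh, bdi, beg, bgh, cef, cfh, def, dfi, fgh, fgi

giving chain groups C_0 ≅ Z^9, C_1 ≅ Z^27, C_2 ≅ Z^18.

The boundary map ∂_1: C_1 → C_0 sends each edge [p,q] (with p < q) to q − p. For instance
  ∂gi = i − g.
The 9×27 boundary matrix has rank 8 and Smith normal form diag(1,1,1,1,1,1,1,1).

Boundary ∂_2: C_2 → C_1 sends each 2-simplex [p,q,r] to [q,r] − [p,r] + [p,q]. For instance
  ∂ach = ch − ah + ac,
  ∂cef = ef − cf + ce.
As a 27×18 matrix over Z this has rank 17, with invariant factors (1,1,1,1,1,1,1,1,1,1,1,1,1,1,1,1,1).

Now H_k = ker ∂_k / im ∂_{k+1}, so:

  H_0: rank C_0 − rank ∂_1 = 9 − 8 = 1, and the invariant factors of ∂_1 are all 1, so H_0 ≅ Z.
  H_1: rank ker ∂_1 − rank ∂_2 = (27 − 8) − 17 = 2, and the invariant factors of ∂_2 are all 1, so H_1 ≅ Z^2.
  H_2: rank ker ∂_2 − rank ∂_3 = (18 − 17) − 0 = 1, and there is no ∂_3, so H_2 ≅ Z.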